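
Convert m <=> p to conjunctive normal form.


Step 1: Rewrite m ↔ p as (m → p) ∧ (p → m).
Step 2: Rewrite each implication as a disjunction.

((~m) | p) & ((~p) | m)


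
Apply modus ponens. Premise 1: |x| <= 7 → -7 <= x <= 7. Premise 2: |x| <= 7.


Modus ponens: from (P → Q) and P, infer Q.
P = '|x| <= 7' is asserted, and P → Q holds, so Q follows.

-7 <= x <= 7.


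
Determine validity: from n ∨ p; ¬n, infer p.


This matches the form of disjunctive syllogism: the conclusion follows in every model of the premises.

Valid.


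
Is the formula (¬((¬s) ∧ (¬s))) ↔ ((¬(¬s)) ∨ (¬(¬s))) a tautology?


Build the truth table over {s}:
s | φ
-----
F | T
T | T
Every row evaluates to true.

Yes, it is a tautology.


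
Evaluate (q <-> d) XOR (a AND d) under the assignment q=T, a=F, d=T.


Substitute q=T, a=F, d=T:
q <-> d = T <-> T = T
a AND d = F AND T = F
(q <-> d) XOR (a AND d) = T XOR F = T

T


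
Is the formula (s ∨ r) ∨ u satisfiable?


Search for a satisfying assignment over {r, s, u}.
Try r=T, s=F, u=F: the formula evaluates to T.
A satisfying assignment exists.

Satisfiable.


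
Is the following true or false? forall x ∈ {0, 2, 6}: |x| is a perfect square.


Evaluate the predicate on each element: 0:True, 2:False, 6:False.
Counterexample x = 2 fails the predicate.

False


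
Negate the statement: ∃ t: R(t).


¬(∀ x: φ) = ∃ x: ¬φ, and ¬(∃ x: φ) = ∀ x: ¬φ.
Apply to the existential statement.

∀ t: ¬(R(t))


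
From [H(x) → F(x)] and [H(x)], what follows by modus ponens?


Modus ponens: from (P → Q) and P, infer Q.
P = 'H(x)' is asserted, and P → Q holds, so Q follows.

F(x).


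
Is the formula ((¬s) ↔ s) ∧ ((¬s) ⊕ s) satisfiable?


Check all 2 assignments over {s}:
s | φ
-----
F | F
T | F
No assignment makes the formula true.

Unsatisfiable.


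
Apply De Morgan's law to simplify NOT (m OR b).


De Morgan: the negation of a disjunction is the conjunction of the negations.
Distribute NOT across OR, flipping it to AND, and negate each literal.

(NOT m) AND (NOT b)


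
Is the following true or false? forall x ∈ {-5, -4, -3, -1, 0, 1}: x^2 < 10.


Evaluate the predicate on each element: -5:False, -4:False, -3:True, -1:True, 0:True, 1:True.
Counterexample x = -5 fails the predicate.

False


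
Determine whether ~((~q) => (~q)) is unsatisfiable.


Truth table over {q}:
q | φ
-----
False | False
True | False
Every row is false.

Yes, it is a contradiction.


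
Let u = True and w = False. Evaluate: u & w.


Conjunction is true only when both operands are true.
Substitute: u=True, w=False.
True & False evaluates to False.

False


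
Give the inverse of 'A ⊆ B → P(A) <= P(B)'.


The inverse of (P → Q) is (¬P → ¬Q). It is equivalent to the converse, not to the original.
Here P = 'A ⊆ B' and Q = 'P(A) <= P(B)'.

If not (A ⊆ B), then not (P(A) <= P(B)).


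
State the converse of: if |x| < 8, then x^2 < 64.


The converse of (P → Q) is (Q → P). It is not in general equivalent to the original.
Here P = '|x| < 8' and Q = 'x^2 < 64'.

If x^2 < 64, then |x| < 8.


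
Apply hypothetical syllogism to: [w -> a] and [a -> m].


Hypothetical syllogism: from (P → Q) and (Q → R), infer (P → R).
Chain the two implications through the shared middle term 'a'.

w -> m


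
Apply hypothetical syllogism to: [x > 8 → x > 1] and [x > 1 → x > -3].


Hypothetical syllogism: from (P → Q) and (Q → R), infer (P → R).
Chain the two implications through the shared middle term 'x > 1'.

x > 8 → x > -3


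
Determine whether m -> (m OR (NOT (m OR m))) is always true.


Build the truth table over {m}:
m | φ
-----
F | T
T | T
Every row evaluates to true.

Yes, it is a tautology.


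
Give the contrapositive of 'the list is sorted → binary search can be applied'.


The contrapositive of (P → Q) is (¬Q → ¬P); it is logically equivalent to the original.
Here P = 'the list is sorted' and Q = 'binary search can be applied'.

If not (binary search can be applied), then not (the list is sorted).


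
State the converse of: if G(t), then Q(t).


The converse of (P → Q) is (Q → P). It is not in general equivalent to the original.
Here P = 'G(t)' and Q = 'Q(t)'.

If Q(t), then G(t).


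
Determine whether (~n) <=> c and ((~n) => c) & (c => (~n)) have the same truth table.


Compare truth tables:
c | n | φ | ψ
-------------
False | False | False | False
True | False | True | True
False | True | True | True
True | True | False | False
The columns φ and ψ agree on every row.

Yes, they are logically equivalent.


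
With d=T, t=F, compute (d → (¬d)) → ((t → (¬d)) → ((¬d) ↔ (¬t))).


Substitute d=T, t=F:
¬d = F
d → (¬d) = T → F = F
¬d = F
t → (¬d) = F → F = T
¬d = F
¬t = T
(¬d) ↔ (¬t) = F ↔ T = F
(t → (¬d)) → ((¬d) ↔ (¬t)) = T → F = F
(d → (¬d)) → ((t → (¬d)) → ((¬d) ↔ (¬t))) = F → F = T

T


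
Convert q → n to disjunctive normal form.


Step 1: Rewrite q → n as ¬q ∨ n.

(¬q) ∨ n


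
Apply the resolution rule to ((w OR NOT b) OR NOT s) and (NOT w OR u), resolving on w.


The clauses contain complementary literals w and NOTw.
Resolution eliminates this pair and disjoins the remaining literals (merging duplicates).

((NOT s OR NOT b) OR u)


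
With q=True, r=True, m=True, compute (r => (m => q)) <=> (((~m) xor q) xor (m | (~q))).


Substitute q=True, r=True, m=True:
m => q = True => True = True
r => (m => q) = True => True = True
~m = False
(~m) xor q = False xor True = True
~q = False
m | (~q) = True | False = True
((~m) xor q) xor (m | (~q)) = True xor True = False
(r => (m => q)) <=> (((~m) xor q) xor (m | (~q))) = True <=> False = False

False


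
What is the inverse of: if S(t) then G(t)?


The inverse of (P → Q) is (¬P → ¬Q). It is equivalent to the converse, not to the original.
Here P = 'S(t)' and Q = 'G(t)'.

If not (S(t)), then not (G(t)).


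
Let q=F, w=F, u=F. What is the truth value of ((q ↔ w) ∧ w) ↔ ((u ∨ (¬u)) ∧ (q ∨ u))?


Substitute q=F, w=F, u=F:
q ↔ w = F ↔ F = T
(q ↔ w) ∧ w = T ∧ F = F
¬u = T
u ∨ (¬u) = F ∨ T = T
q ∨ u = F ∨ F = F
(u ∨ (¬u)) ∧ (q ∨ u) = T ∧ F = F
((q ↔ w) ∧ w) ↔ ((u ∨ (¬u)) ∧ (q ∨ u)) = F ↔ F = T

T


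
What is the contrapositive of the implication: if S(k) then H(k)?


The contrapositive of (P → Q) is (¬Q → ¬P); it is logically equivalent to the original.
Here P = 'S(k)' and Q = 'H(k)'.

If not (H(k)), then not (S(k)).


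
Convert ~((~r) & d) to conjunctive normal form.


Step 1: Apply De Morgan: ¬((¬r) ∧ d) = ¬(¬r) ∨ ¬d.
Step 2: Eliminate any double negations (¬¬X = X).

r | (~d)


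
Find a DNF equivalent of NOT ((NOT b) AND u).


Step 1: Apply De Morgan: ¬((¬b) ∧ u) = ¬(¬b) ∨ ¬u.
Step 2: Eliminate any double negations (¬¬X = X).

b OR (NOT u)


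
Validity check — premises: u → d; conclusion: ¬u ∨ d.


This matches the form of material implication: the conclusion follows in every model of the premises.

Valid.


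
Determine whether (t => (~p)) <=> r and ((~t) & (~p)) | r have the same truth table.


Compare truth tables:
p | r | t | φ | ψ
-----------------
False | False | False | False | True
True | False | False | False | False
False | True | False | True | True
True | True | False | True | True
False | False | True | False | False
True | False | True | True | False
False | True | True | True | True
True | True | True | False | True
They differ at row 1 (p=False, r=False, t=False): φ=False but ψ=True.

No, they are not logically equivalent.


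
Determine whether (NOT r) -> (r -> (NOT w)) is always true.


Build the truth table over {r, w}:
r | w | φ
---------
F | F | T
T | F | T
F | T | T
T | T | T
Every row evaluates to true.

Yes, it is a tautology.


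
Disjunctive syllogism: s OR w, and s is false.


Disjunctive syllogism: from (P ∨ Q) and ¬P, infer Q.
One disjunct, 's', is ruled out; the other must hold.

w


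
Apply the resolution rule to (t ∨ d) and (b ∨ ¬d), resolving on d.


The clauses contain complementary literals d and ¬d.
Resolution eliminates this pair and disjoins the remaining literals (merging duplicates).

(t ∨ b)


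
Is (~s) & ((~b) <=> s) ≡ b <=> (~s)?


Compare truth tables:
b | s | φ | ψ
-------------
False | False | False | False
True | False | True | True
False | True | False | True
True | True | False | False
They differ at row 3 (b=False, s=True): φ=False but ψ=True.

No, they are not logically equivalent.


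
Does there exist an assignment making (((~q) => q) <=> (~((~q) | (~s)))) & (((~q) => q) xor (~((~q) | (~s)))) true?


Check all 4 assignments over {q, s}:
q | s | φ
---------
False | False | False
True | False | False
False | True | False
True | True | False
No assignment makes the formula true.

Unsatisfiable.


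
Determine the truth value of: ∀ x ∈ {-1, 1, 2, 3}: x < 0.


Evaluate the predicate on each element: -1:T, 1:F, 2:F, 3:F.
Counterexample x = 1 fails the predicate.

F


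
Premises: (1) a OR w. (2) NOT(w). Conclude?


Disjunctive syllogism: from (P ∨ Q) and ¬P, infer Q.
One disjunct, 'w', is ruled out; the other must hold.

a


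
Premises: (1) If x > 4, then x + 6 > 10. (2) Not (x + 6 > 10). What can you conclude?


Modus tollens: from (P → Q) and ¬Q, infer ¬P.
Q = 'x + 6 > 10' is denied; since P → Q, P must also fail.

Not (x > 4).


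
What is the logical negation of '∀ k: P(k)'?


¬(∀ x: φ) = ∃ x: ¬φ, and ¬(∃ x: φ) = ∀ x: ¬φ.
Apply to the universal statement.

∃ k: ¬(P(k))


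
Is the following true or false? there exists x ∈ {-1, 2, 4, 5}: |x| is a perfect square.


Evaluate the predicate on each element: -1:T, 2:F, 4:T, 5:F.
Witness x = -1 satisfies the predicate.

T


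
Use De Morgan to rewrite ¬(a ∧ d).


De Morgan: the negation of a conjunction is the disjunction of the negations.
Distribute ¬ across ∧, flipping it to ∨, and negate each literal.

(¬a) ∨ (¬d)


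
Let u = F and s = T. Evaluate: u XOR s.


Exclusive or is true when exactly one operand is true.
Substitute: u=F, s=T.
F XOR T evaluates to T.

T


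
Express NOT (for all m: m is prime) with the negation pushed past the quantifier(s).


¬(for all x: φ) = there exists x: ¬φ, and ¬(there exists x: φ) = for all x: ¬φ.
Apply to the universal statement.

there exists m: NOT(m is prime)


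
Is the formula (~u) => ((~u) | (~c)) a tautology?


Build the truth table over {c, u}:
c | u | φ
---------
False | False | True
True | False | True
False | True | True
True | True | True
Every row evaluates to true.

Yes, it is a tautology.


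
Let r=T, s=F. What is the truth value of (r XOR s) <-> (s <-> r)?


Substitute r=T, s=F:
r XOR s = T XOR F = T
s <-> r = F <-> T = F
(r XOR s) <-> (s <-> r) = T <-> F = F

F


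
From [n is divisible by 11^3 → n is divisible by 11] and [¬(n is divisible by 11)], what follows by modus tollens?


Modus tollens: from (P → Q) and ¬Q, infer ¬P.
Q = 'n is divisible by 11' is denied; since P → Q, P must also fail.

Not (n is divisible by 11^3).


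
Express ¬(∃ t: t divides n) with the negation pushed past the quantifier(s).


¬(∀ x: φ) = ∃ x: ¬φ, and ¬(∃ x: φ) = ∀ x: ¬φ.
Apply to the existential statement.

∀ t: ¬(t divides n)


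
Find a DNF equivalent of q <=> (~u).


Step 1: q ↔ (¬u) is true exactly when both agree: (q ∧ (¬u)) ∨ (¬q ∧ ¬(¬u)).
Step 2: Eliminate any double negations (¬¬X = X).

(q & (~u)) | ((~q) & u)


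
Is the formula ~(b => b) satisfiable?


Check all 2 assignments over {b}:
b | φ
-----
False | False
True | False
No assignment makes the formula true.

Unsatisfiable.


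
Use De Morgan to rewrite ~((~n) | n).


De Morgan: the negation of a disjunction is the conjunction of the negations.
Distribute ~ across |, flipping it to &, and negate each literal.

n & (~n)


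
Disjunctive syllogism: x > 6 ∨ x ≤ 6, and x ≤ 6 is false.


Disjunctive syllogism: from (P ∨ Q) and ¬P, infer Q.
One disjunct, 'x ≤ 6', is ruled out; the other must hold.

x > 6


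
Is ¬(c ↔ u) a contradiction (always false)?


Truth table over {c, u}:
c | u | φ
---------
F | F | F
T | F | T
F | T | T
T | T | F
Satisfying assignment at row 2: c=T, u=F gives T.

No, it is not a contradiction.


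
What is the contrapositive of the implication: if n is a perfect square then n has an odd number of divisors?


The contrapositive of (P → Q) is (¬Q → ¬P); it is logically equivalent to the original.
Here P = 'n is a perfect square' and Q = 'n has an odd number of divisors'.

If not (n has an odd number of divisors), then not (n is a perfect square).


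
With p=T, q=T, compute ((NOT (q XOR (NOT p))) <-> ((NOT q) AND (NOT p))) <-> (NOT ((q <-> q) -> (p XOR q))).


Substitute p=T, q=T:
… (earlier sub-steps elided)
NOT (q XOR (NOT p)) = F
NOT q = F
NOT p = F
(NOT q) AND (NOT p) = F AND F = F
(NOT (q XOR (NOT p))) <-> ((NOT q) AND (NOT p)) = F <-> F = T
q <-> q = T <-> T = T
p XOR q = T XOR T = F
(q <-> q) -> (p XOR q) = T -> F = F
NOT ((q <-> q) -> (p XOR q)) = T
((NOT (q XOR (NOT p))) <-> ((NOT q) AND (NOT p))) <-> (NOT ((q <-> q) -> (p XOR q))) = T <-> T = T

T


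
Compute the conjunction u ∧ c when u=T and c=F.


Conjunction is true only when both operands are true.
Substitute: u=T, c=F.
T ∧ F evaluates to F.

F


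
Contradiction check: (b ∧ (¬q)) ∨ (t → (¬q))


Truth table over {b, q, t}:
b | q | t | φ
-------------
F | F | F | T
T | F | F | T
F | T | F | T
T | T | F | T
F | F | T | T
T | F | T | T
F | T | T | F
T | T | T | F
Satisfying assignment at row 1: b=F, q=F, t=F gives T.

No, it is not a contradiction.


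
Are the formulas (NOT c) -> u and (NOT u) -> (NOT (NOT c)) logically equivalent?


Compare truth tables:
c | u | φ | ψ
-------------
F | F | F | F
T | F | T | T
F | T | T | T
T | T | T | T
The columns φ and ψ agree on every row.

Yes, they are logically equivalent.


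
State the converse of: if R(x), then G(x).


The converse of (P → Q) is (Q → P). It is not in general equivalent to the original.
Here P = 'R(x)' and Q = 'G(x)'.

If G(x), then R(x).


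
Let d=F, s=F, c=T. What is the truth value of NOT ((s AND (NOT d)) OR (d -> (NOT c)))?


Substitute d=F, s=F, c=T:
NOT d = T
s AND (NOT d) = F AND T = F
NOT c = F
d -> (NOT c) = F -> F = T
(s AND (NOT d)) OR (d -> (NOT c)) = F OR T = T
NOT ((s AND (NOT d)) OR (d -> (NOT c))) = F

F


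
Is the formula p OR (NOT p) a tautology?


Build the truth table over {p}:
p | φ
-----
F | T
T | T
Every row evaluates to true.

Yes, it is a tautology.


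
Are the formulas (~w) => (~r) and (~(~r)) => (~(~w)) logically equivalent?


Compare truth tables:
r | w | φ | ψ
-------------
False | False | True | True
True | False | False | False
False | True | True | True
True | True | True | True
The columns φ and ψ agree on every row.

Yes, they are logically equivalent.


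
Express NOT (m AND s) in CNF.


Step 1: Apply De Morgan: ¬(m ∧ s) = ¬m ∨ ¬s.

(NOT m) OR (NOT s)


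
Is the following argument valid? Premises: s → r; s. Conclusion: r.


This matches the form of modus ponens: the conclusion follows in every model of the premises.

Valid.


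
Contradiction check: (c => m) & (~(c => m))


Truth table over {c, m}:
c | m | φ
---------
False | False | False
True | False | False
False | True | False
True | True | False
Every row is false.

Yes, it is a contradiction.


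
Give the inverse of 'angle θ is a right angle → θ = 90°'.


The inverse of (P → Q) is (¬P → ¬Q). It is equivalent to the converse, not to the original.
Here P = 'angle θ is a right angle' and Q = 'θ = 90°'.

If not (angle θ is a right angle), then not (θ = 90°).


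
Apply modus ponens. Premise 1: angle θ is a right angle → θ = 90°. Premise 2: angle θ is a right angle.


Modus ponens: from (P → Q) and P, infer Q.
P = 'angle θ is a right angle' is asserted, and P → Q holds, so Q follows.

θ = 90°.


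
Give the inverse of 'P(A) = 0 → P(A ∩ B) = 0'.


The inverse of (P → Q) is (¬P → ¬Q). It is equivalent to the converse, not to the original.
Here P = 'P(A) = 0' and Q = 'P(A ∩ B) = 0'.

If not (P(A) = 0), then not (P(A ∩ B) = 0).


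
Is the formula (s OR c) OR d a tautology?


Build the truth table over {c, d, s}:
c | d | s | φ
-------------
F | F | F | F
T | F | F | T
F | T | F | T
T | T | F | T
F | F | T | T
T | F | T | T
F | T | T | T
T | T | T | T
Counterexample at row 1: with c=F, d=F, s=F, the formula is F.

No, it is not a tautology.


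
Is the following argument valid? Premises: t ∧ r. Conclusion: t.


This matches the form of conjunction elimination: the conclusion follows in every model of the premises.

Valid.


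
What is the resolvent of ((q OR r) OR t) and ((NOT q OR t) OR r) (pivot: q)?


The clauses contain complementary literals q and NOTq.
Resolution eliminates this pair and disjoins the remaining literals (merging duplicates).

(t OR r)


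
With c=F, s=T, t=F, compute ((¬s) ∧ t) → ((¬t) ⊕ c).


Substitute c=F, s=T, t=F:
¬s = F
(¬s) ∧ t = F ∧ F = F
¬t = T
(¬t) ⊕ c = T ⊕ F = T
((¬s) ∧ t) → ((¬t) ⊕ c) = F → T = T

T


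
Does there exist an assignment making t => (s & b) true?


Search for a satisfying assignment over {b, s, t}.
Try b=False, s=False, t=False: the formula evaluates to True.
A satisfying assignment exists.

Satisfiable.


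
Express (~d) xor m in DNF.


Step 1: (¬d) ⊕ m is true exactly when they disagree: ((¬d) ∧ ¬m) ∨ (¬(¬d) ∧ m).
Step 2: Eliminate any double negations (¬¬X = X).

((~d) & (~m)) | (d & m)


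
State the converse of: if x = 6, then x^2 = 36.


The converse of (P → Q) is (Q → P). It is not in general equivalent to the original.
Here P = 'x = 6' and Q = 'x^2 = 36'.

If x^2 = 36, then x = 6.


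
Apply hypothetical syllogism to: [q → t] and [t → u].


Hypothetical syllogism: from (P → Q) and (Q → R), infer (P → R).
Chain the two implications through the shared middle term 't'.

q → u


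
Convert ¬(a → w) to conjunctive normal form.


Step 1: Rewrite a → w as ¬a ∨ w.
Step 2: Negate: ¬(¬a ∨ w) = a ∧ ¬w (De Morgan + double negation).

a ∧ (¬w)


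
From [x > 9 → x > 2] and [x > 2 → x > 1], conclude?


Hypothetical syllogism: from (P → Q) and (Q → R), infer (P → R).
Chain the two implications through the shared middle term 'x > 2'.

x > 9 → x > 1


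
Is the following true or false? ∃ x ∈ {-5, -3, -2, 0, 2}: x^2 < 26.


Evaluate the predicate on each element: -5:T, -3:T, -2:T, 0:T, 2:T.
Witness x = -5 satisfies the predicate.

T


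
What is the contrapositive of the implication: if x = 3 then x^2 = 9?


The contrapositive of (P → Q) is (¬Q → ¬P); it is logically equivalent to the original.
Here P = 'x = 3' and Q = 'x^2 = 9'.

If not (x^2 = 9), then not (x = 3).


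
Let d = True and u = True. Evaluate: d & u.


Conjunction is true only when both operands are true.
Substitute: d=True, u=True.
True & True evaluates to True.

True


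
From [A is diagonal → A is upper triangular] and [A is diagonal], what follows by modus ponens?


Modus ponens: from (P → Q) and P, infer Q.
P = 'A is diagonal' is asserted, and P → Q holds, so Q follows.

A is upper triangular.


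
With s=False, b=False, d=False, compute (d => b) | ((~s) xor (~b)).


Substitute s=False, b=False, d=False:
d => b = False => False = True
~s = True
~b = True
(~s) xor (~b) = True xor True = False
(d => b) | ((~s) xor (~b)) = True | False = True

True


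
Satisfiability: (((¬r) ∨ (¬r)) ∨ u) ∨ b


Search for a satisfying assignment over {b, r, u}.
Try b=F, r=F, u=F: the formula evaluates to T.
A satisfying assignment exists.

Satisfiable.


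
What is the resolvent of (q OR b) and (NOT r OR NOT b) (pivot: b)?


The clauses contain complementary literals b and NOTb.
Resolution eliminates this pair and disjoins the remaining literals (merging duplicates).

(q OR NOT r)


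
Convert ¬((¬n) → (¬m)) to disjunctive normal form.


Step 1: Rewrite implication then negate: ¬(¬(¬n) ∨ (¬m)) = (¬n) ∧ ¬(¬m).
Step 2: Eliminate any double negations (¬¬X = X).

(¬n) ∧ m


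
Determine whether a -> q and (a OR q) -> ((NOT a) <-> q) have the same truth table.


Compare truth tables:
a | q | φ | ψ
-------------
F | F | T | T
T | F | F | T
F | T | T | T
T | T | T | F
They differ at row 2 (a=T, q=F): φ=F but ψ=T.

No, they are not logically equivalent.


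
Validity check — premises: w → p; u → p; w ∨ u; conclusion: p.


This matches the form of proof by cases: the conclusion follows in every model of the premises.

Valid.


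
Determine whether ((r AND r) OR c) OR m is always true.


Build the truth table over {c, m, r}:
c | m | r | φ
-------------
F | F | F | F
T | F | F | T
F | T | F | T
T | T | F | T
F | F | T | T
T | F | T | T
F | T | T | T
T | T | T | T
Counterexample at row 1: with c=F, m=F, r=F, the formula is F.

No, it is not a tautology.


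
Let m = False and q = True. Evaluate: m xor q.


Exclusive or is true when exactly one operand is true.
Substitute: m=False, q=True.
False xor True evaluates to True.

True


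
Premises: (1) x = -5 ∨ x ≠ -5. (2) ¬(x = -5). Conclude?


Disjunctive syllogism: from (P ∨ Q) and ¬P, infer Q.
One disjunct, 'x = -5', is ruled out; the other must hold.

x ≠ -5


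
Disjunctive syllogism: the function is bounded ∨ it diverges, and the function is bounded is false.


Disjunctive syllogism: from (P ∨ Q) and ¬P, infer Q.
One disjunct, 'the function is bounded', is ruled out; the other must hold.

it diverges


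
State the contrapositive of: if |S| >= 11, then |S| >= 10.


The contrapositive of (P → Q) is (¬Q → ¬P); it is logically equivalent to the original.
Here P = '|S| >= 11' and Q = '|S| >= 10'.

If not (|S| >= 10), then not (|S| >= 11).


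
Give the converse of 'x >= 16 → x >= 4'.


The converse of (P → Q) is (Q → P). It is not in general equivalent to the original.
Here P = 'x >= 16' and Q = 'x >= 4'.

If x >= 4, then x >= 16.


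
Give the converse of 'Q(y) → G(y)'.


The converse of (P → Q) is (Q → P). It is not in general equivalent to the original.
Here P = 'Q(y)' and Q = 'G(y)'.

If G(y), then Q(y).


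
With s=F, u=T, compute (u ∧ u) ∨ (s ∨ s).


Substitute s=F, u=T:
u ∧ u = T ∧ T = T
s ∨ s = F ∨ F = F
(u ∧ u) ∨ (s ∨ s) = T ∨ F = T

T


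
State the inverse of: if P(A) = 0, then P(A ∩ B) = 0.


The inverse of (P → Q) is (¬P → ¬Q). It is equivalent to the converse, not to the original.
Here P = 'P(A) = 0' and Q = 'P(A ∩ B) = 0'.

If not (P(A) = 0), then not (P(A ∩ B) = 0).


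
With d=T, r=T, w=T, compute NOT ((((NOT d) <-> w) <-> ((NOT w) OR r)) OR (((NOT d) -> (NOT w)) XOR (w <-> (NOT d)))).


Substitute d=T, r=T, w=T:
… (earlier sub-steps elided)
(NOT w) OR r = F OR T = T
((NOT d) <-> w) <-> ((NOT w) OR r) = F <-> T = F
NOT d = F
NOT w = F
(NOT d) -> (NOT w) = F -> F = T
NOT d = F
w <-> (NOT d) = T <-> F = F
((NOT d) -> (NOT w)) XOR (w <-> (NOT d)) = T XOR F = T
(((NOT d) <-> w) <-> ((NOT w) OR r)) OR (((NOT d) -> (NOT w)) XOR (w <-> (NOT d))) = F OR T = T
NOT ((((NOT d) <-> w) <-> ((NOT w) OR r)) OR (((NOT d) -> (NOT w)) XOR (w <-> (NOT d)))) = F

F


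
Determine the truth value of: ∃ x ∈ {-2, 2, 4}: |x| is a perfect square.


Evaluate the predicate on each element: -2:F, 2:F, 4:T.
Witness x = 4 satisfies the predicate.

T


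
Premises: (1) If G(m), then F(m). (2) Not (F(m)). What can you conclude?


Modus tollens: from (P → Q) and ¬Q, infer ¬P.
Q = 'F(m)' is denied; since P → Q, P must also fail.

Not (G(m)).


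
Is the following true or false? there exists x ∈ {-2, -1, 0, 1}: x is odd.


Evaluate the predicate on each element: -2:F, -1:T, 0:F, 1:T.
Witness x = -1 satisfies the predicate.

T


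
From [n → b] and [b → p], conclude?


Hypothetical syllogism: from (P → Q) and (Q → R), infer (P → R).
Chain the two implications through the shared middle term 'b'.

n → p


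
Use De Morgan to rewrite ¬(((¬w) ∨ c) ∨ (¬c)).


De Morgan: the negation of a disjunction is the conjunction of the negations.
Distribute ¬ across ∨, flipping it to ∧, and negate each literal.

(w ∧ (¬c)) ∧ c


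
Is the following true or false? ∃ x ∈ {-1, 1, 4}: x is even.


Evaluate the predicate on each element: -1:F, 1:F, 4:T.
Witness x = 4 satisfies the predicate.

T


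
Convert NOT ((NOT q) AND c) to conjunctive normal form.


Step 1: Apply De Morgan: ¬((¬q) ∧ c) = ¬(¬q) ∨ ¬c.
Step 2: Eliminate any double negations (¬¬X = X).

q OR (NOT c)


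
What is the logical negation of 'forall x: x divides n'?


¬(forall x: φ) = exists x: ¬φ, and ¬(exists x: φ) = forall x: ¬φ.
Apply to the universal statement.

exists x: ~(x divides n)


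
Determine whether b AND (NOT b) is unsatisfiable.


Truth table over {b}:
b | φ
-----
F | F
T | F
Every row is false.

Yes, it is a contradiction.


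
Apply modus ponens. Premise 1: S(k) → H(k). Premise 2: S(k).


Modus ponens: from (P → Q) and P, infer Q.
P = 'S(k)' is asserted, and P → Q holds, so Q follows.

H(k).


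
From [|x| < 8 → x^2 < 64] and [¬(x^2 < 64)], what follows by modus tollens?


Modus tollens: from (P → Q) and ¬Q, infer ¬P.
Q = 'x^2 < 64' is denied; since P → Q, P must also fail.

Not (|x| < 8).


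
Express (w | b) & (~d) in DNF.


Step 1: Distribute ∧ over ∨: (w ∨ b) ∧ (¬d) = (w ∧ (¬d)) ∨ (b ∧ (¬d)).

(w & (~d)) | (b & (~d))


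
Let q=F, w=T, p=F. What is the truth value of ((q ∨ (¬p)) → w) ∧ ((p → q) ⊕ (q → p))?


Substitute q=F, w=T, p=F:
¬p = T
q ∨ (¬p) = F ∨ T = T
(q ∨ (¬p)) → w = T → T = T
p → q = F → F = T
q → p = F → F = T
(p → q) ⊕ (q → p) = T ⊕ T = F
((q ∨ (¬p)) → w) ∧ ((p → q) ⊕ (q → p)) = T ∧ F = F

F


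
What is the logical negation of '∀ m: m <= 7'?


¬(∀ x: φ) = ∃ x: ¬φ, and ¬(∃ x: φ) = ∀ x: ¬φ.
Apply to the universal statement.

∃ m: ¬(m <= 7)


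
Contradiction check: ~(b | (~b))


Truth table over {b}:
b | φ
-----
False | False
True | False
Every row is false.

Yes, it is a contradiction.


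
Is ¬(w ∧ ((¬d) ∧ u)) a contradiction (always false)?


Truth table over {d, u, w}:
d | u | w | φ
-------------
F | F | F | T
T | F | F | T
F | T | F | T
T | T | F | T
F | F | T | T
T | F | T | T
F | T | T | F
T | T | T | T
Satisfying assignment at row 1: d=F, u=F, w=F gives T.

No, it is not a contradiction.


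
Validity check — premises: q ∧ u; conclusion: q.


This matches the form of conjunction elimination: the conclusion follows in every model of the premises.

Valid.


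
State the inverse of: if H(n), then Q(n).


The inverse of (P → Q) is (¬P → ¬Q). It is equivalent to the converse, not to the original.
Here P = 'H(n)' and Q = 'Q(n)'.

If not (H(n)), then not (Q(n)).


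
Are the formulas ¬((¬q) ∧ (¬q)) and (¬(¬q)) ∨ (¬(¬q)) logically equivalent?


Compare truth tables:
q | φ | ψ
---------
F | F | F
T | T | T
The columns φ and ψ agree on every row.

Yes, they are logically equivalent.


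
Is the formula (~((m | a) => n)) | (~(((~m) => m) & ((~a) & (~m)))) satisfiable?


Search for a satisfying assignment over {a, m, n}.
Try a=False, m=False, n=False: the formula evaluates to True.
A satisfying assignment exists.

Satisfiable.


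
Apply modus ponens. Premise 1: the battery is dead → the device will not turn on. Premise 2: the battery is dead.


Modus ponens: from (P → Q) and P, infer Q.
P = 'the battery is dead' is asserted, and P → Q holds, so Q follows.

the device will not turn on.


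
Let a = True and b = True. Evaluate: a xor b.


Exclusive or is true when exactly one operand is true.
Substitute: a=True, b=True.
True xor True evaluates to False.

False


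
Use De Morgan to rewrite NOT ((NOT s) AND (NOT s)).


De Morgan: the negation of a conjunction is the disjunction of the negations.
Distribute NOT across AND, flipping it to OR, and negate each literal.

s OR s


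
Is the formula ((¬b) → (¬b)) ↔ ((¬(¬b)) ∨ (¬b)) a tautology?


Build the truth table over {b}:
b | φ
-----
F | T
T | T
Every row evaluates to true.

Yes, it is a tautology.


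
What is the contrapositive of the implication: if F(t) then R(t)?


The contrapositive of (P → Q) is (¬Q → ¬P); it is logically equivalent to the original.
Here P = 'F(t)' and Q = 'R(t)'.

If not (R(t)), then not (F(t)).


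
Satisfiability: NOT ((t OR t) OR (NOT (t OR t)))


Check all 2 assignments over {t}:
t | φ
-----
F | F
T | F
No assignment makes the formula true.

Unsatisfiable.


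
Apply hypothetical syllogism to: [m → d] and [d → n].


Hypothetical syllogism: from (P → Q) and (Q → R), infer (P → R).
Chain the two implications through the shared middle term 'd'.

m → n


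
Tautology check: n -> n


Build the truth table over {n}:
n | φ
-----
F | T
T | T
Every row evaluates to true.

Yes, it is a tautology.


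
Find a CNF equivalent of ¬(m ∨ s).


Step 1: Apply De Morgan: ¬(m ∨ s) = ¬m ∧ ¬s.

(¬m) ∧ (¬s)


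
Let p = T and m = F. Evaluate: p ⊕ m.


Exclusive or is true when exactly one operand is true.
Substitute: p=T, m=F.
T ⊕ F evaluates to T.

T


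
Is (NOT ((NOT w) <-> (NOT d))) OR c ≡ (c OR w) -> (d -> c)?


Compare truth tables:
c | d | w | φ | ψ
-----------------
F | F | F | F | T
T | F | F | T | T
F | T | F | T | T
T | T | F | T | T
F | F | T | T | T
T | F | T | T | T
F | T | T | F | F
T | T | T | T | T
They differ at row 1 (c=F, d=F, w=F): φ=F but ψ=T.

No, they are not logically equivalent.


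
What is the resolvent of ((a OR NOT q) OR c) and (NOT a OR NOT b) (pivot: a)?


The clauses contain complementary literals a and NOTa.
Resolution eliminates this pair and disjoins the remaining literals (merging duplicates).

((c OR NOT q) OR NOT b)


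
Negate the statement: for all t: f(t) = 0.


¬(for all x: φ) = there exists x: ¬φ, and ¬(there exists x: φ) = for all x: ¬φ.
Apply to the universal statement.

there exists t: NOT(f(t) = 0)


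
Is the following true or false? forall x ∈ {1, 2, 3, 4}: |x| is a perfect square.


Evaluate the predicate on each element: 1:True, 2:False, 3:False, 4:True.
Counterexample x = 2 fails the predicate.

False


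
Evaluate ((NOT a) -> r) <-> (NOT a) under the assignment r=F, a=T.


Substitute r=F, a=T:
NOT a = F
(NOT a) -> r = F -> F = T
NOT a = F
((NOT a) -> r) <-> (NOT a) = T <-> F = F

F


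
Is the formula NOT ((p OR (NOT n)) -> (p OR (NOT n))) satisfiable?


Check all 4 assignments over {n, p}:
n | p | φ
---------
F | F | F
T | F | F
F | T | F
T | T | F
No assignment makes the formula true.

Unsatisfiable.


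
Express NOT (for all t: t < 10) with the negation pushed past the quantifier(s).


¬(for all x: φ) = there exists x: ¬φ, and ¬(there exists x: φ) = for all x: ¬φ.
Apply to the universal statement.

there exists t: NOT(t < 10)


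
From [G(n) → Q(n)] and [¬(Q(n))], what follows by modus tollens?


Modus tollens: from (P → Q) and ¬Q, infer ¬P.
Q = 'Q(n)' is denied; since P → Q, P must also fail.

Not (G(n)).


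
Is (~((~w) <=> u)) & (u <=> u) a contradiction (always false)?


Truth table over {u, w}:
u | w | φ
---------
False | False | True
True | False | False
False | True | False
True | True | True
Satisfying assignment at row 1: u=False, w=False gives True.

No, it is not a contradiction.


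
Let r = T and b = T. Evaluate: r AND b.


Conjunction is true only when both operands are true.
Substitute: r=T, b=T.
T AND T evaluates to T.

T


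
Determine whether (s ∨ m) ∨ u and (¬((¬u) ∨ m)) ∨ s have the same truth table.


Compare truth tables:
m | s | u | φ | ψ
-----------------
F | F | F | F | F
T | F | F | T | F
F | T | F | T | T
T | T | F | T | T
F | F | T | T | T
T | F | T | T | F
F | T | T | T | T
T | T | T | T | T
They differ at row 2 (m=T, s=F, u=F): φ=T but ψ=F.

No, they are not logically equivalent.


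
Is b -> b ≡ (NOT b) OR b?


Compare truth tables:
b | φ | ψ
---------
F | T | T
T | T | T
The columns φ and ψ agree on every row.

Yes, they are logically equivalent.


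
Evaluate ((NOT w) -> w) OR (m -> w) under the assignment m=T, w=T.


Substitute m=T, w=T:
NOT w = F
(NOT w) -> w = F -> T = T
m -> w = T -> T = T
((NOT w) -> w) OR (m -> w) = T OR T = T

T


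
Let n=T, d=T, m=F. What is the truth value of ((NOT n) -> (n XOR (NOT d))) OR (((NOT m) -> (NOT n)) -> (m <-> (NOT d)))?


Substitute n=T, d=T, m=F:
… (earlier sub-steps elided)
NOT d = F
n XOR (NOT d) = T XOR F = T
(NOT n) -> (n XOR (NOT d)) = F -> T = T
NOT m = T
NOT n = F
(NOT m) -> (NOT n) = T -> F = F
NOT d = F
m <-> (NOT d) = F <-> F = T
((NOT m) -> (NOT n)) -> (m <-> (NOT d)) = F -> T = T
((NOT n) -> (n XOR (NOT d))) OR (((NOT m) -> (NOT n)) -> (m <-> (NOT d))) = T OR T = T

T


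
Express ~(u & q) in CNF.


Step 1: Apply De Morgan: ¬(u ∧ q) = ¬u ∨ ¬q.

(~u) | (~q)


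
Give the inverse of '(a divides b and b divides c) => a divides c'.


The inverse of (P → Q) is (¬P → ¬Q). It is equivalent to the converse, not to the original.
Here P = '(a divides b and b divides c)' and Q = 'a divides c'.

If not ((a divides b and b divides c)), then not (a divides c).


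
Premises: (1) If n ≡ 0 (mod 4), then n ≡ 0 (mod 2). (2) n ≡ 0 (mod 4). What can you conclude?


Modus ponens: from (P → Q) and P, infer Q.
P = 'n ≡ 0 (mod 4)' is asserted, and P → Q holds, so Q follows.

n ≡ 0 (mod 2).


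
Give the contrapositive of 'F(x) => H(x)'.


The contrapositive of (P → Q) is (¬Q → ¬P); it is logically equivalent to the original.
Here P = 'F(x)' and Q = 'H(x)'.

If not (H(x)), then not (F(x)).


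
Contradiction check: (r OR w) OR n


Truth table over {n, r, w}:
n | r | w | φ
-------------
F | F | F | F
T | F | F | T
F | T | F | T
T | T | F | T
F | F | T | T
T | F | T | T
F | T | T | T
T | T | T | T
Satisfying assignment at row 2: n=T, r=F, w=F gives T.

No, it is not a contradiction.


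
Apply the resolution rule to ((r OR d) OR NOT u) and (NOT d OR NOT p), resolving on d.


The clauses contain complementary literals d and NOTd.
Resolution eliminates this pair and disjoins the remaining literals (merging duplicates).

((r OR NOT u) OR NOT p)


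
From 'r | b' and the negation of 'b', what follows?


Disjunctive syllogism: from (P ∨ Q) and ¬P, infer Q.
One disjunct, 'b', is ruled out; the other must hold.

r


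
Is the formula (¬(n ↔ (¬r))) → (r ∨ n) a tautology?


Build the truth table over {n, r}:
n | r | φ
---------
F | F | F
T | F | T
F | T | T
T | T | T
Counterexample at row 1: with n=F, r=F, the formula is F.

No, it is not a tautology.


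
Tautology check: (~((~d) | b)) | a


Build the truth table over {a, b, d}:
a | b | d | φ
-------------
False | False | False | False
True | False | False | True
False | True | False | False
True | True | False | True
False | False | True | True
True | False | True | True
False | True | True | False
True | True | True | True
Counterexample at row 1: with a=False, b=False, d=False, the formula is False.

No, it is not a tautology.


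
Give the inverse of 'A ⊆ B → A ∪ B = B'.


The inverse of (P → Q) is (¬P → ¬Q). It is equivalent to the converse, not to the original.
Here P = 'A ⊆ B' and Q = 'A ∪ B = B'.

If not (A ⊆ B), then not (A ∪ B = B).


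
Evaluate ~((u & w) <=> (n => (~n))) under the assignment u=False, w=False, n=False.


Substitute u=False, w=False, n=False:
u & w = False & False = False
~n = True
n => (~n) = False => True = True
(u & w) <=> (n => (~n)) = False <=> True = False
~((u & w) <=> (n => (~n))) = True

True


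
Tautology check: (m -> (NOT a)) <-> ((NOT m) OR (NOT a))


Build the truth table over {a, m}:
a | m | φ
---------
F | F | T
T | F | T
F | T | T
T | T | T
Every row evaluates to true.

Yes, it is a tautology.


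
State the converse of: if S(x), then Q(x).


The converse of (P → Q) is (Q → P). It is not in general equivalent to the original.
Here P = 'S(x)' and Q = 'Q(x)'.

If Q(x), then S(x).


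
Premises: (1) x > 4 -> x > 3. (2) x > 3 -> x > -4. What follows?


Hypothetical syllogism: from (P → Q) and (Q → R), infer (P → R).
Chain the two implications through the shared middle term 'x > 3'.

x > 4 -> x > -4


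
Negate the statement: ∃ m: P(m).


¬(∀ x: φ) = ∃ x: ¬φ, and ¬(∃ x: φ) = ∀ x: ¬φ.
Apply to the existential statement.

∀ m: ¬(P(m))


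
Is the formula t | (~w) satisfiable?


Search for a satisfying assignment over {t, w}.
Try t=False, w=False: the formula evaluates to True.
A satisfying assignment exists.

Satisfiable.


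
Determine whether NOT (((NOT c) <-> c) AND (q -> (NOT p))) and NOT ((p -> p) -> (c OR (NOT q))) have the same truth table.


Compare truth tables:
c | p | q | φ | ψ
-----------------
F | F | F | T | F
T | F | F | T | F
F | T | F | T | F
T | T | F | T | F
F | F | T | T | T
T | F | T | T | F
F | T | T | T | T
T | T | T | T | F
They differ at row 1 (c=F, p=F, q=F): φ=T but ψ=F.

No, they are not logically equivalent.


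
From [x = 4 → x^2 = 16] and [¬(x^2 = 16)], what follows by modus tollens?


Modus tollens: from (P → Q) and ¬Q, infer ¬P.
Q = 'x^2 = 16' is denied; since P → Q, P must also fail.

Not (x = 4).


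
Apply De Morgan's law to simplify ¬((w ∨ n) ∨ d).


De Morgan: the negation of a disjunction is the conjunction of the negations.
Distribute ¬ across ∨, flipping it to ∧, and negate each literal.

((¬w) ∧ (¬n)) ∧ (¬d)


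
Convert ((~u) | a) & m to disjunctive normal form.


Step 1: Distribute ∧ over ∨: ((¬u) ∨ a) ∧ m = ((¬u) ∧ m) ∨ (a ∧ m).

((~u) & m) | (a & m)


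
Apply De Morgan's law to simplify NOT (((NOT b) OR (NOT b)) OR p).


De Morgan: the negation of a disjunction is the conjunction of the negations.
Distribute NOT across OR, flipping it to AND, and negate each literal.

(b AND b) AND (NOT p)


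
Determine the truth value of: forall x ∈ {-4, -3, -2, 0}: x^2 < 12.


Evaluate the predicate on each element: -4:False, -3:True, -2:True, 0:True.
Counterexample x = -4 fails the predicate.

False


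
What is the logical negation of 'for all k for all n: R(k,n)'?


Negation flips each quantifier (∀↔∃) and negates the inner predicate.
¬(for all k for all n: φ) = there exists k there exists n: ¬φ.

there exists k there exists n: NOT(R(k,n))


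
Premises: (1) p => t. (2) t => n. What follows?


Hypothetical syllogism: from (P → Q) and (Q → R), infer (P → R).
Chain the two implications through the shared middle term 't'.

p => n


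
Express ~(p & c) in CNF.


Step 1: Apply De Morgan: ¬(p ∧ c) = ¬p ∨ ¬c.

(~p) | (~c)


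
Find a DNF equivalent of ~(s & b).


Step 1: Apply De Morgan: ¬(s ∧ b) = ¬s ∨ ¬b.

(~s) | (~b)


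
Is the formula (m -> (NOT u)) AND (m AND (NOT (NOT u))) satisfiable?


Check all 4 assignments over {m, u}:
m | u | φ
---------
F | F | F
T | F | F
F | T | F
T | T | F
No assignment makes the formula true.

Unsatisfiable.
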